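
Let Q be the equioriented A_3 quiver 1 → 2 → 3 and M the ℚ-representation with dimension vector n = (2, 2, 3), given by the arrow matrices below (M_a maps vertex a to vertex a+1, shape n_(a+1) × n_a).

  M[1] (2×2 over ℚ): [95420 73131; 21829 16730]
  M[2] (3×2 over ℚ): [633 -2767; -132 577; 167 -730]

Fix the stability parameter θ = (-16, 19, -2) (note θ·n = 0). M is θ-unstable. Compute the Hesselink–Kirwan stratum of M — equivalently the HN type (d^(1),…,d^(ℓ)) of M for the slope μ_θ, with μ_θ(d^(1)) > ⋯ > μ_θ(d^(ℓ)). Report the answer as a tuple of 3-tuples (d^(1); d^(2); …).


Interval decomposition of M: I[1,3]^2, I[3,3].
HN type (ℓ=3): μ^(1)=17/2; μ^(2)=-2; μ^(3)=-16

((0, 2, 2); (0, 0, 1); (2, 0, 0))


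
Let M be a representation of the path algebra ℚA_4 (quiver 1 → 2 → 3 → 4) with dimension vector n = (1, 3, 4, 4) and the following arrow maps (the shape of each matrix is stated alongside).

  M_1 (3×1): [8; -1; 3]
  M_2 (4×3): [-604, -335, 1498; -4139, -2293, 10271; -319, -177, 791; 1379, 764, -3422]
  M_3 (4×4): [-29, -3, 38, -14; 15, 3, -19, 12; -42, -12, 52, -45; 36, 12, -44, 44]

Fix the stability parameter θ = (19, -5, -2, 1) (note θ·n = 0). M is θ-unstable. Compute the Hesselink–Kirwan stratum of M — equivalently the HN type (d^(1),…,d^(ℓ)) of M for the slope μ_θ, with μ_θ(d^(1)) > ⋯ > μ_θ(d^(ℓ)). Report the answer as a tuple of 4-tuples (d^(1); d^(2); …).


Interval decomposition of M: I[1,4], I[2,4]^2, I[3,3], I[4,4].
HN type (ℓ=4): μ^(1)=13/4; μ^(2)=1; μ^(3)=-2; μ^(4)=-5

((1, 1, 1, 1); (0, 0, 0, 3); (0, 0, 3, 0); (0, 2, 0, 0))


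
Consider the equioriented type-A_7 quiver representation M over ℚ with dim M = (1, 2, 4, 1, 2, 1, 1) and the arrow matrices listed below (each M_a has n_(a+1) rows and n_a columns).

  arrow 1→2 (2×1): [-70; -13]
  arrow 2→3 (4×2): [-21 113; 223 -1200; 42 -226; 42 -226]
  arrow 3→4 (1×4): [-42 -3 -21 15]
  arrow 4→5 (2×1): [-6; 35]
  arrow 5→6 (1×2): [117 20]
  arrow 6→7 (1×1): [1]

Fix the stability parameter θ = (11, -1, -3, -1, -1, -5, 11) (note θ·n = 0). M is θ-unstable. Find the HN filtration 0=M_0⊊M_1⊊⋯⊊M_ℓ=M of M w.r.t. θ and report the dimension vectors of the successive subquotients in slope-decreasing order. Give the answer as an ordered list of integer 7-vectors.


Barcode: M ≅ I[1,3], I[2,7], I[3,3]^2, I[5,5]. HN layers by μ_θ (5 steps, strictly decreasing):
  μ^(1)=11; μ^(2)=7/3; μ^(3)=-1; μ^(4)=-11/5; μ^(5)=-3

((0, 0, 0, 0, 0, 0, 1); (1, 1, 1, 0, 0, 0, 0); (0, 0, 0, 0, 1, 0, 0); (0, 1, 1, 1, 1, 1, 0); (0, 0, 2, 0, 0, 0, 0))


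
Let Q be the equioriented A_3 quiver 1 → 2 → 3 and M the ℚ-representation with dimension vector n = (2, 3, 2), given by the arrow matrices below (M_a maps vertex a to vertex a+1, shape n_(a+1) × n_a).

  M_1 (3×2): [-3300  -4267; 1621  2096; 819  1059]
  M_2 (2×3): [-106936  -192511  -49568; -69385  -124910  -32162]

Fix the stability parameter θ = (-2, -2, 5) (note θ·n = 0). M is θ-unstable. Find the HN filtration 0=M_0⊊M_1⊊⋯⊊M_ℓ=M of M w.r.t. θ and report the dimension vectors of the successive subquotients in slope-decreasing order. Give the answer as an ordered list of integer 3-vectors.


Via rank(M_{q-1}∘⋯∘M_p): M ≅ I[1,3]^2, I[2,2].
μ_θ-semistable layers: μ^(1)=5; μ^(2)=-2

((0, 0, 2); (2, 3, 0))


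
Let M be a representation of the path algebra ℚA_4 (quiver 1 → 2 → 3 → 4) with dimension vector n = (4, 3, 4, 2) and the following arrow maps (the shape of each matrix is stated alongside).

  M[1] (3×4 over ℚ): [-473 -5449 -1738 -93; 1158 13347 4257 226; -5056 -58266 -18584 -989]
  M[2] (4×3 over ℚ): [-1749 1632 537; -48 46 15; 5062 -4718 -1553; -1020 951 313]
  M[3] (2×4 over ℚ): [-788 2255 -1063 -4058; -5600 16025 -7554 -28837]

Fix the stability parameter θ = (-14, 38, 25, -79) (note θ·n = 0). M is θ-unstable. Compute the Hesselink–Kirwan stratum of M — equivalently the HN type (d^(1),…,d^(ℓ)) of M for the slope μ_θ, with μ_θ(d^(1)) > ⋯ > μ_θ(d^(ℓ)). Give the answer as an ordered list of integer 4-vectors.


Barcode: M ≅ I[1,1], I[1,3], I[1,4]^2, I[3,3]. HN layers by μ_θ (4 steps, strictly decreasing):
  μ^(1)=63/2; μ^(2)=25; μ^(3)=-16/3; μ^(4)=-14

((0, 1, 1, 0); (0, 0, 1, 0); (0, 2, 2, 2); (4, 0, 0, 0))


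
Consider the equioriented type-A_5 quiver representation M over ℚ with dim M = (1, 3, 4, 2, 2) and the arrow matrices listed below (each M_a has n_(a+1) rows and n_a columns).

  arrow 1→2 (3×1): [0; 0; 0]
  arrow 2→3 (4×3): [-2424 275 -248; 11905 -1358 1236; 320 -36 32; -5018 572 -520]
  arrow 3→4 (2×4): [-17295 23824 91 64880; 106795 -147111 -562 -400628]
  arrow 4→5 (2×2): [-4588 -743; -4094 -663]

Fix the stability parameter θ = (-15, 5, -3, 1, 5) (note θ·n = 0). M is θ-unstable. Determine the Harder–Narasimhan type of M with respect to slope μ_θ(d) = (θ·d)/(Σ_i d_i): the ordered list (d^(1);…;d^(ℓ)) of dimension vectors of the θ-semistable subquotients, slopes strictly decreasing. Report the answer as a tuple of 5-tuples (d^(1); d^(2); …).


Interval decomposition of M: I[1,1], I[2,2], I[2,5]^2, I[3,3]^2.
HN type (ℓ=4): μ^(1)=5; μ^(2)=1; μ^(3)=-3; μ^(4)=-15

((0, 1, 0, 0, 2); (0, 2, 2, 2, 0); (0, 0, 2, 0, 0); (1, 0, 0, 0, 0))


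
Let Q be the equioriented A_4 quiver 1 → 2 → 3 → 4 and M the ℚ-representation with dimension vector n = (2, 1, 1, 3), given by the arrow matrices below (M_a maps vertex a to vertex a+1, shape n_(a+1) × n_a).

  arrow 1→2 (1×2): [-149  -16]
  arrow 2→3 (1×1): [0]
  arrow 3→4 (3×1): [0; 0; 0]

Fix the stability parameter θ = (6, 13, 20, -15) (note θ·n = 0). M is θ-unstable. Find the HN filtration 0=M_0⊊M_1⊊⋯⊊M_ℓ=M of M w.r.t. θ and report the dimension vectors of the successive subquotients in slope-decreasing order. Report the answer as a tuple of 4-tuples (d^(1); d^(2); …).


Interval decomposition of M: I[1,1], I[1,2], I[3,3], I[4,4]^3.
HN type (ℓ=4): μ^(1)=20; μ^(2)=13; μ^(3)=6; μ^(4)=-15

((0, 0, 1, 0); (0, 1, 0, 0); (2, 0, 0, 0); (0, 0, 0, 3))


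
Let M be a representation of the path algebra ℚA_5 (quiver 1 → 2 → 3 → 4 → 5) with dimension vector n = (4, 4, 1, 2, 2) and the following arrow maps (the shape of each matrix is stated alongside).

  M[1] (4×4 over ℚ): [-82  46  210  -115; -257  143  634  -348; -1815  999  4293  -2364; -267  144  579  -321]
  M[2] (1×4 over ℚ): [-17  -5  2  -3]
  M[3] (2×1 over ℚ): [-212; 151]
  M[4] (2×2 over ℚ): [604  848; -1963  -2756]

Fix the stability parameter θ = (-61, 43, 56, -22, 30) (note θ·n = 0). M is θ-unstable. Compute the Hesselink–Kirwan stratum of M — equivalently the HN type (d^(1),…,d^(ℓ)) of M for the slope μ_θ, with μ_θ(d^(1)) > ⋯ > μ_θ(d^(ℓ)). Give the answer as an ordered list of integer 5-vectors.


Barcode: M ≅ I[1,2]^3, I[1,4], I[4,5], I[5,5]. HN layers by μ_θ (5 steps, strictly decreasing):
  μ^(1)=43; μ^(2)=30; μ^(3)=77/3; μ^(4)=-22; μ^(5)=-61

((0, 3, 0, 0, 0); (0, 0, 0, 0, 2); (0, 1, 1, 1, 0); (0, 0, 0, 1, 0); (4, 0, 0, 0, 0))


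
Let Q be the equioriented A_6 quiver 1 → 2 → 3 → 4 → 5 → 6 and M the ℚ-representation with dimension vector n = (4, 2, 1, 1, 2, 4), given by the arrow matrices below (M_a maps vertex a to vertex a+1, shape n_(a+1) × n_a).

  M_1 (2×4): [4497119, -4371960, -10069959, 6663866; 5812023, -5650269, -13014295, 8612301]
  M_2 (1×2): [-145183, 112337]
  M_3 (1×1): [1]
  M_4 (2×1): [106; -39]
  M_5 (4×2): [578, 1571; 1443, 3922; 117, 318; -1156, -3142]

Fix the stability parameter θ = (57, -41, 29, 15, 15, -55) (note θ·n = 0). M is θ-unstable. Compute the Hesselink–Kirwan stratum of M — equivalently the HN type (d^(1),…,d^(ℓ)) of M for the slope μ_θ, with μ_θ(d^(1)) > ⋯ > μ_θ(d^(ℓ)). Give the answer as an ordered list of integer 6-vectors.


Interval decomposition of M: I[1,1]^2, I[1,2], I[1,6], I[5,6], I[6,6]^2.
HN type (ℓ=5): μ^(1)=57; μ^(2)=8; μ^(3)=10/3; μ^(4)=-20; μ^(5)=-55

((2, 0, 0, 0, 0, 0); (1, 1, 0, 0, 0, 0); (1, 1, 1, 1, 1, 1); (0, 0, 0, 0, 1, 1); (0, 0, 0, 0, 0, 2))


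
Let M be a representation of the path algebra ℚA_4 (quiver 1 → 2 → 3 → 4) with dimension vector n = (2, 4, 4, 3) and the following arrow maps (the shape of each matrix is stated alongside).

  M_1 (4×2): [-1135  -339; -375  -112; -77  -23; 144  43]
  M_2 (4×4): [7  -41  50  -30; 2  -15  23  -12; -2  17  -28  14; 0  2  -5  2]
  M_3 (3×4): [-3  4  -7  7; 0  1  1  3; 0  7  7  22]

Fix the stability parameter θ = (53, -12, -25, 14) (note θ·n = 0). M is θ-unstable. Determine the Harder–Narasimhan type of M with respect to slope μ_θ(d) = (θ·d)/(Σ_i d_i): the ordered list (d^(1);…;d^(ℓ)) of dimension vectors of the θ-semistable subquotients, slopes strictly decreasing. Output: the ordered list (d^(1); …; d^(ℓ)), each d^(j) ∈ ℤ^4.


Via rank(M_{q-1}∘⋯∘M_p): M ≅ I[1,4]^2, I[2,2], I[2,3], I[3,4].
μ_θ-semistable layers: μ^(1)=14; μ^(2)=16/3; μ^(3)=-12; μ^(4)=-37/2; μ^(5)=-25

((0, 0, 0, 3); (2, 2, 2, 0); (0, 1, 0, 0); (0, 1, 1, 0); (0, 0, 1, 0))


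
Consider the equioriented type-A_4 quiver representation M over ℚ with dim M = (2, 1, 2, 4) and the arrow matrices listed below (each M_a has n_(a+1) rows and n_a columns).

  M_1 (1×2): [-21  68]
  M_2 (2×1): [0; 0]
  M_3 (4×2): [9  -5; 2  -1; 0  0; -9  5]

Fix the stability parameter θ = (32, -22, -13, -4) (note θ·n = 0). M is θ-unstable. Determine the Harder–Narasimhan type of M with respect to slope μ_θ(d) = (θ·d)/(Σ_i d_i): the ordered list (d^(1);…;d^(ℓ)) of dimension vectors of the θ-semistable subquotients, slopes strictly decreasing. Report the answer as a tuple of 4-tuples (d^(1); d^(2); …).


Interval decomposition of M: I[1,1], I[1,2], I[3,4]^2, I[4,4]^2.
HN type (ℓ=4): μ^(1)=32; μ^(2)=5; μ^(3)=-4; μ^(4)=-13

((1, 0, 0, 0); (1, 1, 0, 0); (0, 0, 0, 4); (0, 0, 2, 0))


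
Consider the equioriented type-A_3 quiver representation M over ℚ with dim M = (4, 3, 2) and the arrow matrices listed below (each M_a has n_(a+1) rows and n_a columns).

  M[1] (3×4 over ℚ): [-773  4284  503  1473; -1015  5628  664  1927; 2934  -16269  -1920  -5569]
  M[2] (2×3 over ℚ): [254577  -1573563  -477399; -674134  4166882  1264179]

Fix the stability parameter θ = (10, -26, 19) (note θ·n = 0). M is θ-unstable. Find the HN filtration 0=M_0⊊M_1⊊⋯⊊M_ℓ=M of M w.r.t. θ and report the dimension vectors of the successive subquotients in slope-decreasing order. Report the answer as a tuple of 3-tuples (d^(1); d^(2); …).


Via rank(M_{q-1}∘⋯∘M_p): M ≅ I[1,1], I[1,2], I[1,3]^2.
μ_θ-semistable layers: μ^(1)=19; μ^(2)=10; μ^(3)=-8

((0, 0, 2); (1, 0, 0); (3, 3, 0))


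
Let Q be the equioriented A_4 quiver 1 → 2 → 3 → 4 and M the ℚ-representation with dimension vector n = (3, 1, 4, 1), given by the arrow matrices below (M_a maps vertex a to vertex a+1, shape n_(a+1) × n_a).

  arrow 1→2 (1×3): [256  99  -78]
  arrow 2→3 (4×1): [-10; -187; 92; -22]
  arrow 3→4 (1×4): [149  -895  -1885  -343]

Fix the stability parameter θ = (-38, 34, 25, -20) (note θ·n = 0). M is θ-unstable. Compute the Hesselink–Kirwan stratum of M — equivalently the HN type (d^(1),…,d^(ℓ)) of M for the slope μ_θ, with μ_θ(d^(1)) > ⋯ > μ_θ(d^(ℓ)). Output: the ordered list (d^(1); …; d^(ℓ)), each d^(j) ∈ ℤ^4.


Barcode: M ≅ I[1,1]^2, I[1,4], I[3,3]^3. HN layers by μ_θ (3 steps, strictly decreasing):
  μ^(1)=25; μ^(2)=13; μ^(3)=-38

((0, 0, 3, 0); (0, 1, 1, 1); (3, 0, 0, 0))


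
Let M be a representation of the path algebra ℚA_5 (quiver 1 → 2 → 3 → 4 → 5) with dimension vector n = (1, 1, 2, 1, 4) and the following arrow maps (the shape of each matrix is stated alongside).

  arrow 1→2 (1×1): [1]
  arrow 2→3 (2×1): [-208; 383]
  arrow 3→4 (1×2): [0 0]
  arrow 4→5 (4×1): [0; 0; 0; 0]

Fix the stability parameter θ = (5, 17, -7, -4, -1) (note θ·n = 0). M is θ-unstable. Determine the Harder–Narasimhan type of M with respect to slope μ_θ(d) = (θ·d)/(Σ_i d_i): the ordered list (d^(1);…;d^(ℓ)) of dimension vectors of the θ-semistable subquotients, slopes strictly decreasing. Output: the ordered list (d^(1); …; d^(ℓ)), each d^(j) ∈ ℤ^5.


Via rank(M_{q-1}∘⋯∘M_p): M ≅ I[1,3], I[3,3], I[4,4], I[5,5]^4.
μ_θ-semistable layers: μ^(1)=5; μ^(2)=-1; μ^(3)=-4; μ^(4)=-7

((1, 1, 1, 0, 0); (0, 0, 0, 0, 4); (0, 0, 0, 1, 0); (0, 0, 1, 0, 0))


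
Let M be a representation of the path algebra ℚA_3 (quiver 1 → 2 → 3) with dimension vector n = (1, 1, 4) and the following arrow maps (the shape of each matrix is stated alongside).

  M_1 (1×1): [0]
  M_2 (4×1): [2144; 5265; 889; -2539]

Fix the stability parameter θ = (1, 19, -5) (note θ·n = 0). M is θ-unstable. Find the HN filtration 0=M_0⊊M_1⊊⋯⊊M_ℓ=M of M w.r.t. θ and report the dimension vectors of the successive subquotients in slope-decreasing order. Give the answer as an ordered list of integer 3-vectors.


Interval decomposition of M: I[1,1], I[2,3], I[3,3]^3.
HN type (ℓ=3): μ^(1)=7; μ^(2)=1; μ^(3)=-5

((0, 1, 1); (1, 0, 0); (0, 0, 3))


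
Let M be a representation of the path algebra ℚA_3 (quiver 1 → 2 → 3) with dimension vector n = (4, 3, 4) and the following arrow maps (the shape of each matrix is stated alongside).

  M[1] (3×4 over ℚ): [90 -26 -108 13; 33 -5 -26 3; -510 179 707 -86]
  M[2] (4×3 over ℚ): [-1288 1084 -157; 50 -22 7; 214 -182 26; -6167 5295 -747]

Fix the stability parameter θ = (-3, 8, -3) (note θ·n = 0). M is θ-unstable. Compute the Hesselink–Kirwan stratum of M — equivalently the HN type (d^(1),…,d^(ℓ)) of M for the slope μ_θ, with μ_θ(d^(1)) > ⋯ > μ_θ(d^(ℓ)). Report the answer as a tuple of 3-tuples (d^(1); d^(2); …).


Barcode: M ≅ I[1,1], I[1,2], I[1,3]^2, I[3,3]^2. HN layers by μ_θ (3 steps, strictly decreasing):
  μ^(1)=8; μ^(2)=5/2; μ^(3)=-3

((0, 1, 0); (0, 2, 2); (4, 0, 2))


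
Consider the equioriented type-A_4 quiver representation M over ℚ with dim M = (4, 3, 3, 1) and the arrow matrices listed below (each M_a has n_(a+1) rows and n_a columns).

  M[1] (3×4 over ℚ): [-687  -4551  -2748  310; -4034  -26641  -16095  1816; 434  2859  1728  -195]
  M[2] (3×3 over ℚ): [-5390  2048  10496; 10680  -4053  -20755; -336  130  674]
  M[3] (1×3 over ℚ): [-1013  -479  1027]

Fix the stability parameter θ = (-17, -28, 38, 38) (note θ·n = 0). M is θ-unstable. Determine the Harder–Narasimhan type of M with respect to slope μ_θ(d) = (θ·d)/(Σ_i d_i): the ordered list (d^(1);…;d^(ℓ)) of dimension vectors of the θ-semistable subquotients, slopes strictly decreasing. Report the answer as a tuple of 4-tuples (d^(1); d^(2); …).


Interval decomposition of M: I[1,1], I[1,3]^2, I[1,4].
HN type (ℓ=3): μ^(1)=38; μ^(2)=-17; μ^(3)=-45/2

((0, 0, 3, 1); (1, 0, 0, 0); (3, 3, 0, 0))


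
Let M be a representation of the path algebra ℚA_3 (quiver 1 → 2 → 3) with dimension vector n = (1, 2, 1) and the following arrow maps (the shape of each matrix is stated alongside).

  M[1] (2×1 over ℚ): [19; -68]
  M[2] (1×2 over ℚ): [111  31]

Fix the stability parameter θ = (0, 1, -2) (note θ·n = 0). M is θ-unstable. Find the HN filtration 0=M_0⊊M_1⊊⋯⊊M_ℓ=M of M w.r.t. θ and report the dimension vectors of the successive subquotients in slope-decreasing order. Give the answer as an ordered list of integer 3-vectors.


Via rank(M_{q-1}∘⋯∘M_p): M ≅ I[1,3], I[2,2].
μ_θ-semistable layers: μ^(1)=1; μ^(2)=-1/3

((0, 1, 0); (1, 1, 1))


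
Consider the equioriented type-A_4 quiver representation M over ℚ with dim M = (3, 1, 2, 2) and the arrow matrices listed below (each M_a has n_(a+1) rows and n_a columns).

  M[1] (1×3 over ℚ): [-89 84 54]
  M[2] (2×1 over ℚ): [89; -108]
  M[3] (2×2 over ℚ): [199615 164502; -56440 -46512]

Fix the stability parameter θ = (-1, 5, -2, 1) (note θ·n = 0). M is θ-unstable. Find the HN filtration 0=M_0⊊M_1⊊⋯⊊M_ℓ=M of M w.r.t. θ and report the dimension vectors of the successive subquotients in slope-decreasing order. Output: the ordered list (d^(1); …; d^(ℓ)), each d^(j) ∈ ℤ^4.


Barcode: M ≅ I[1,1]^2, I[1,4], I[3,3], I[4,4]. HN layers by μ_θ (4 steps, strictly decreasing):
  μ^(1)=4/3; μ^(2)=1; μ^(3)=-1; μ^(4)=-2

((0, 1, 1, 1); (0, 0, 0, 1); (3, 0, 0, 0); (0, 0, 1, 0))


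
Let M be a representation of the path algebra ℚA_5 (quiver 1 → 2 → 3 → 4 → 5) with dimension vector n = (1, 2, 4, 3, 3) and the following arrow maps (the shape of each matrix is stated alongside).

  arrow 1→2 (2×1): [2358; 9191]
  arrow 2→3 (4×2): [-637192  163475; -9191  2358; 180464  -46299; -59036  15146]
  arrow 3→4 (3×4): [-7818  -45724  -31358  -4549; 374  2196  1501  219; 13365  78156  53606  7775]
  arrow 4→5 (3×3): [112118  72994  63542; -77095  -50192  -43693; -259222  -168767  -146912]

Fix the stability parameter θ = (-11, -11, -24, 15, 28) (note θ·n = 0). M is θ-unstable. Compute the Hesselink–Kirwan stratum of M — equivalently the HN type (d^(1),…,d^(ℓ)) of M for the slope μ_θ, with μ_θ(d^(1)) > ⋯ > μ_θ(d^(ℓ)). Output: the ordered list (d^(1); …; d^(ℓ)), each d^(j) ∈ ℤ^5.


Interval decomposition of M: I[1,5], I[2,3], I[3,4], I[3,5], I[5,5].
HN type (ℓ=5): μ^(1)=28; μ^(2)=15; μ^(3)=-46/3; μ^(4)=-35/2; μ^(5)=-24

((0, 0, 0, 0, 3); (0, 0, 0, 3, 0); (1, 1, 1, 0, 0); (0, 1, 1, 0, 0); (0, 0, 2, 0, 0))


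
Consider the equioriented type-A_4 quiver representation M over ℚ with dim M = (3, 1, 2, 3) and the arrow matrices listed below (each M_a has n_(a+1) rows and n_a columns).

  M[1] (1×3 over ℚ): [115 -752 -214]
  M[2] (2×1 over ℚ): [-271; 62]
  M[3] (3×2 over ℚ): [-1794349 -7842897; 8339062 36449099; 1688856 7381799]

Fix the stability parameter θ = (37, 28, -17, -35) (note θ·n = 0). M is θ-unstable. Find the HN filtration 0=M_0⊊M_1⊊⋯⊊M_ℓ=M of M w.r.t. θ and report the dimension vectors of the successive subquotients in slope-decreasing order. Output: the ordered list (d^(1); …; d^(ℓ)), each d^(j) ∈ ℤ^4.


Interval decomposition of M: I[1,1]^2, I[1,4], I[3,4], I[4,4].
HN type (ℓ=4): μ^(1)=37; μ^(2)=13/4; μ^(3)=-26; μ^(4)=-35

((2, 0, 0, 0); (1, 1, 1, 1); (0, 0, 1, 1); (0, 0, 0, 1))


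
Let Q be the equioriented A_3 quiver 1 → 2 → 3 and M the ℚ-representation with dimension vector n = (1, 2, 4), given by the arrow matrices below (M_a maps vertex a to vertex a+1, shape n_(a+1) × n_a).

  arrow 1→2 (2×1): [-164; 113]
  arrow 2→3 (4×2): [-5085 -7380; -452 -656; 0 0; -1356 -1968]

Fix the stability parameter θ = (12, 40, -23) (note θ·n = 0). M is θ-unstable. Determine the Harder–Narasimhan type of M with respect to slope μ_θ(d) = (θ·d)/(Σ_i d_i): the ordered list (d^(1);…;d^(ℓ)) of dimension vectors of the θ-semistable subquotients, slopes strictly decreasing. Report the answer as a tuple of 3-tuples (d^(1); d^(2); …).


Via rank(M_{q-1}∘⋯∘M_p): M ≅ I[1,2], I[2,3], I[3,3]^3.
μ_θ-semistable layers: μ^(1)=40; μ^(2)=12; μ^(3)=17/2; μ^(4)=-23

((0, 1, 0); (1, 0, 0); (0, 1, 1); (0, 0, 3))


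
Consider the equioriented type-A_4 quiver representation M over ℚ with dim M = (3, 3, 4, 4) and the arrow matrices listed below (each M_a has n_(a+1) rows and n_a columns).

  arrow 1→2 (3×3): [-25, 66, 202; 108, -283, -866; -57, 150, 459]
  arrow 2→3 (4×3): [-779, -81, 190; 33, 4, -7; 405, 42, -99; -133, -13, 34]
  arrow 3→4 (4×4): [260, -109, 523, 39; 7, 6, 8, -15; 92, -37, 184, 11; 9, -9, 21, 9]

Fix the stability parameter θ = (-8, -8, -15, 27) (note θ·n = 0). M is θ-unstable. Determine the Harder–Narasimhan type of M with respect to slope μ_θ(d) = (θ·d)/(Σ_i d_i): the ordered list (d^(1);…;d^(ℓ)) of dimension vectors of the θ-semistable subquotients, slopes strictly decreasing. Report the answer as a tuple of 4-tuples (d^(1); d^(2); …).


Via rank(M_{q-1}∘⋯∘M_p): M ≅ I[1,4]^3, I[3,4].
μ_θ-semistable layers: μ^(1)=27; μ^(2)=-31/3; μ^(3)=-15

((0, 0, 0, 4); (3, 3, 3, 0); (0, 0, 1, 0))


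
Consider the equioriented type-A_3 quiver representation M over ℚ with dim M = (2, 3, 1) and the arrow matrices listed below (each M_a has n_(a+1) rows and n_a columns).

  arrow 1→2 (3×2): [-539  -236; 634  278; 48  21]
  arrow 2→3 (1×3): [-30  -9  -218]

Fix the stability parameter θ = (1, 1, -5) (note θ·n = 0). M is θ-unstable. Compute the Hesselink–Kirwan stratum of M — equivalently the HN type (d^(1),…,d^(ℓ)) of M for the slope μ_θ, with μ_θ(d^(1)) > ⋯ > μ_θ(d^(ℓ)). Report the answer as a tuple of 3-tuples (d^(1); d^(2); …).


Interval decomposition of M: I[1,2]^2, I[2,3].
HN type (ℓ=2): μ^(1)=1; μ^(2)=-2

((2, 2, 0); (0, 1, 1))


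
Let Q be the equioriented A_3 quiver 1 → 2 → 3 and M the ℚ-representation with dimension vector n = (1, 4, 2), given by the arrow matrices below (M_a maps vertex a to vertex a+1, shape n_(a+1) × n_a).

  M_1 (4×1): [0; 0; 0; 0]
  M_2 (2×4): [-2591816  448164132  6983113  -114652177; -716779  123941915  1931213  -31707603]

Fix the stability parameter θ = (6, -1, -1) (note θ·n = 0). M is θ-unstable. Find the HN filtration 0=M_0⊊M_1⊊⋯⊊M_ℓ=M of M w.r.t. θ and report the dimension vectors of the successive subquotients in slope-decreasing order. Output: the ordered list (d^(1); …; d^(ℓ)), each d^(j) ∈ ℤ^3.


Barcode: M ≅ I[1,1], I[2,2]^2, I[2,3]^2. HN layers by μ_θ (2 steps, strictly decreasing):
  μ^(1)=6; μ^(2)=-1

((1, 0, 0); (0, 4, 2))


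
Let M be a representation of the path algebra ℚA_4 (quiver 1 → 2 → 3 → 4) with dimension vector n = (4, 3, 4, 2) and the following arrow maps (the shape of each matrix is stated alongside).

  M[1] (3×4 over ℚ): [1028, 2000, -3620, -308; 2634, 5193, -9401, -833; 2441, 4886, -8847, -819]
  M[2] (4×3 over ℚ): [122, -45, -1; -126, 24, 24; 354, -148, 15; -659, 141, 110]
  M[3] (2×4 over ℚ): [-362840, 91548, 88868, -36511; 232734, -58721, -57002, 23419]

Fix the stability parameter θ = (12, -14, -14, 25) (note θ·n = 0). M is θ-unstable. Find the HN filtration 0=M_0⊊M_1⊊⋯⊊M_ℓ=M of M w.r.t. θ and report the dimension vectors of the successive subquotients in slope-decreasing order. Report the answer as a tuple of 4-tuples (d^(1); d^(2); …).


Via rank(M_{q-1}∘⋯∘M_p): M ≅ I[1,1]^2, I[1,4]^2, I[2,3], I[3,3].
μ_θ-semistable layers: μ^(1)=25; μ^(2)=12; μ^(3)=-16/3; μ^(4)=-14

((0, 0, 0, 2); (2, 0, 0, 0); (2, 2, 2, 0); (0, 1, 2, 0))


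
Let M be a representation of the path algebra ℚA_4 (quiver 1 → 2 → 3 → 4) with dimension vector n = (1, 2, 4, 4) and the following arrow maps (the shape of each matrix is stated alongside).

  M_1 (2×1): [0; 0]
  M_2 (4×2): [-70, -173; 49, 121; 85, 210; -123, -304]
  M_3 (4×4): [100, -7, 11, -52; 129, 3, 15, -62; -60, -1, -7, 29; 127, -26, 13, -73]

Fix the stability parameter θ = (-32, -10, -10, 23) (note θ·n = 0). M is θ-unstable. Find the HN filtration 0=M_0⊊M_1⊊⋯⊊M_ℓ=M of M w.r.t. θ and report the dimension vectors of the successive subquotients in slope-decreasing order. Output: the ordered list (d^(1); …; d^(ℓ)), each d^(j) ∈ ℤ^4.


Barcode: M ≅ I[1,1], I[2,4]^2, I[3,4]^2. HN layers by μ_θ (3 steps, strictly decreasing):
  μ^(1)=23; μ^(2)=-10; μ^(3)=-32

((0, 0, 0, 4); (0, 2, 4, 0); (1, 0, 0, 0))


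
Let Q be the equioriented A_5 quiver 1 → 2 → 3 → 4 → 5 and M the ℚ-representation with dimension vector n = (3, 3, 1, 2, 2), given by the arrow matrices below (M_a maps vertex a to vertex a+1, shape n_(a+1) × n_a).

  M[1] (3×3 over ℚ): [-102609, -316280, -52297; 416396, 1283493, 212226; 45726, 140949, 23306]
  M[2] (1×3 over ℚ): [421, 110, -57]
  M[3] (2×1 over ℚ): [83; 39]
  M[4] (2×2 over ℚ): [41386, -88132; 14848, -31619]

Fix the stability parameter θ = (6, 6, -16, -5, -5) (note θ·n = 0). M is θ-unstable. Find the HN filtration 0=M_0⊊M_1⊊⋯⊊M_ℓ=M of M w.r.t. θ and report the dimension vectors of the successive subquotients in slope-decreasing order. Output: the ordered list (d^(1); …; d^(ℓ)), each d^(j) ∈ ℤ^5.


Barcode: M ≅ I[1,2]^2, I[1,5], I[4,5]. HN layers by μ_θ (3 steps, strictly decreasing):
  μ^(1)=6; μ^(2)=-14/5; μ^(3)=-5

((2, 2, 0, 0, 0); (1, 1, 1, 1, 1); (0, 0, 0, 1, 1))


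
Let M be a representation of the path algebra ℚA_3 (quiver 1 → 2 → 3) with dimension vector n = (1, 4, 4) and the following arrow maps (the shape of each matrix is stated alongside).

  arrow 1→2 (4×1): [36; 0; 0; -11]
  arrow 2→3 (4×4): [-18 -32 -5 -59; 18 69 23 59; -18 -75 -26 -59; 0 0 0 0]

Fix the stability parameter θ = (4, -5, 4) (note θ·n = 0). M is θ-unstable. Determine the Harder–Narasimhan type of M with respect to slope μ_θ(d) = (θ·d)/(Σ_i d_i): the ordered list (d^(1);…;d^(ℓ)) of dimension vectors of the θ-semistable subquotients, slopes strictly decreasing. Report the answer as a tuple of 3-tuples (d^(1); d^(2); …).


Barcode: M ≅ I[1,3], I[2,2], I[2,3]^2, I[3,3]. HN layers by μ_θ (3 steps, strictly decreasing):
  μ^(1)=4; μ^(2)=-1/2; μ^(3)=-5

((0, 0, 4); (1, 1, 0); (0, 3, 0))


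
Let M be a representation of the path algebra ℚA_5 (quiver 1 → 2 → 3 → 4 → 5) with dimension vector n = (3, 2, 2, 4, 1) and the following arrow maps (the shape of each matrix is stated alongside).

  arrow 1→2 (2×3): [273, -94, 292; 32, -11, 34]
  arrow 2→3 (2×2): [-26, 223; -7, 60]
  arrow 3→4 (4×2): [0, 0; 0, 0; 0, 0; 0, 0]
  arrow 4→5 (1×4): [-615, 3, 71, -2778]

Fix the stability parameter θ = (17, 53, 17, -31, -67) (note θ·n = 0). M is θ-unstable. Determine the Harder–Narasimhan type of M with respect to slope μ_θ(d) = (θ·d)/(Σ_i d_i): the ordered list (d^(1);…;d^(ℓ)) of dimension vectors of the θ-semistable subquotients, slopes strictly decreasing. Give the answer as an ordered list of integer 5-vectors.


Via rank(M_{q-1}∘⋯∘M_p): M ≅ I[1,1], I[1,3]^2, I[4,4]^3, I[4,5].
μ_θ-semistable layers: μ^(1)=35; μ^(2)=17; μ^(3)=-31; μ^(4)=-49

((0, 2, 2, 0, 0); (3, 0, 0, 0, 0); (0, 0, 0, 3, 0); (0, 0, 0, 1, 1))


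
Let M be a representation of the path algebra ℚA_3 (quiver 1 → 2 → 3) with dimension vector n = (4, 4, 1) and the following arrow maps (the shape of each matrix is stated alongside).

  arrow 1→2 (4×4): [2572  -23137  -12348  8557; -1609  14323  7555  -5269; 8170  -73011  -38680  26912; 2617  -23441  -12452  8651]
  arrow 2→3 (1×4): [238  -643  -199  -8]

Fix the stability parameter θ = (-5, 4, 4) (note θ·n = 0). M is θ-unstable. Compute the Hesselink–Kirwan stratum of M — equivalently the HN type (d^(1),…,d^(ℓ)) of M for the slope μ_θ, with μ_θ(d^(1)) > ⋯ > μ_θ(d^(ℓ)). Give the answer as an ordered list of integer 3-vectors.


Barcode: M ≅ I[1,2]^3, I[1,3]. HN layers by μ_θ (2 steps, strictly decreasing):
  μ^(1)=4; μ^(2)=-5

((0, 4, 1); (4, 0, 0))


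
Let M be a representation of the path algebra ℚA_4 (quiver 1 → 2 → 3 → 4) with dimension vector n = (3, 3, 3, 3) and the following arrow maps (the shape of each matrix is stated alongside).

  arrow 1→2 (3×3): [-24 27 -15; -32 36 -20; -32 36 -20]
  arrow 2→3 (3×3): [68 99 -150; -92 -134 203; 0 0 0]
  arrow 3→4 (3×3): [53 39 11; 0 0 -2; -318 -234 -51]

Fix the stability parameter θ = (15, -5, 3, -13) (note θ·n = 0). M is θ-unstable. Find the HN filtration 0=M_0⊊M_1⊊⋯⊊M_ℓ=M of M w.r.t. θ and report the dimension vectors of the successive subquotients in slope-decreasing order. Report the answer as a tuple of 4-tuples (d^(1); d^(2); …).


Barcode: M ≅ I[1,1]^2, I[1,2], I[2,3], I[2,4], I[3,4], I[4,4]. HN layers by μ_θ (5 steps, strictly decreasing):
  μ^(1)=15; μ^(2)=5; μ^(3)=3; μ^(4)=-5; μ^(5)=-13

((2, 0, 0, 0); (1, 1, 0, 0); (0, 0, 1, 0); (0, 2, 2, 2); (0, 0, 0, 1))


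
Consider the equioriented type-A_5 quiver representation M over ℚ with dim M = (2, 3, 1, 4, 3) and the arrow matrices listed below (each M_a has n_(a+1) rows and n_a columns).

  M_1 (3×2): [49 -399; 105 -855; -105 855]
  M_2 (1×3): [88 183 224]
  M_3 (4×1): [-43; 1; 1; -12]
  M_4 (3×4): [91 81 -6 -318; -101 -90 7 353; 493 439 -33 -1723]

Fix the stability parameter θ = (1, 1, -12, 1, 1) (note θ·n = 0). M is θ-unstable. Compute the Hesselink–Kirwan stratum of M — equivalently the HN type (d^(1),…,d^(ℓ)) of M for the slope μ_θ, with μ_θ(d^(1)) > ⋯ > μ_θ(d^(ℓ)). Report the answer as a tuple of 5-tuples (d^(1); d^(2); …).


Barcode: M ≅ I[1,1], I[1,5], I[2,2]^2, I[4,4], I[4,5]^2. HN layers by μ_θ (2 steps, strictly decreasing):
  μ^(1)=1; μ^(2)=-10/3

((1, 2, 0, 4, 3); (1, 1, 1, 0, 0))


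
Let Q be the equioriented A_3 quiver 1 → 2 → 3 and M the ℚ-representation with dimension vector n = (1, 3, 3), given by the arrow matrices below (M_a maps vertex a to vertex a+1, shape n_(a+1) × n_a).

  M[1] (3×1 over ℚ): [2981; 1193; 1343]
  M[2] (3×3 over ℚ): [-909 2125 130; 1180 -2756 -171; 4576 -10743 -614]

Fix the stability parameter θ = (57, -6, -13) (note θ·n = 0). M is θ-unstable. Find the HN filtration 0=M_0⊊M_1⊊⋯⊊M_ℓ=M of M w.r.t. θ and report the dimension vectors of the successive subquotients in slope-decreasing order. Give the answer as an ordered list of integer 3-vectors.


Via rank(M_{q-1}∘⋯∘M_p): M ≅ I[1,3], I[2,3]^2.
μ_θ-semistable layers: μ^(1)=38/3; μ^(2)=-19/2

((1, 1, 1); (0, 2, 2))


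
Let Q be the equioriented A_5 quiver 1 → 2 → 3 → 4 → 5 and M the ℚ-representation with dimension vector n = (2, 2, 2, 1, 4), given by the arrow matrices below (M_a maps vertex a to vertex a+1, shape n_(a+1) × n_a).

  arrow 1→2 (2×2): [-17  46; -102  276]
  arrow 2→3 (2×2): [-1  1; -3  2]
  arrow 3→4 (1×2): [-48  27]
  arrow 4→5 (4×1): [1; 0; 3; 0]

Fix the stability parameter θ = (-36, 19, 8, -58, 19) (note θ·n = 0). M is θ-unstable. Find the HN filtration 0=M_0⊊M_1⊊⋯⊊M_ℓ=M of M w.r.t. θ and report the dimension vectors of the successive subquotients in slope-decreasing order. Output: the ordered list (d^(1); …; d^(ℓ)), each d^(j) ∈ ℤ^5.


Via rank(M_{q-1}∘⋯∘M_p): M ≅ I[1,1], I[1,5], I[2,3], I[5,5]^3.
μ_θ-semistable layers: μ^(1)=19; μ^(2)=27/2; μ^(3)=-31/3; μ^(4)=-36

((0, 0, 0, 0, 4); (0, 1, 1, 0, 0); (0, 1, 1, 1, 0); (2, 0, 0, 0, 0))


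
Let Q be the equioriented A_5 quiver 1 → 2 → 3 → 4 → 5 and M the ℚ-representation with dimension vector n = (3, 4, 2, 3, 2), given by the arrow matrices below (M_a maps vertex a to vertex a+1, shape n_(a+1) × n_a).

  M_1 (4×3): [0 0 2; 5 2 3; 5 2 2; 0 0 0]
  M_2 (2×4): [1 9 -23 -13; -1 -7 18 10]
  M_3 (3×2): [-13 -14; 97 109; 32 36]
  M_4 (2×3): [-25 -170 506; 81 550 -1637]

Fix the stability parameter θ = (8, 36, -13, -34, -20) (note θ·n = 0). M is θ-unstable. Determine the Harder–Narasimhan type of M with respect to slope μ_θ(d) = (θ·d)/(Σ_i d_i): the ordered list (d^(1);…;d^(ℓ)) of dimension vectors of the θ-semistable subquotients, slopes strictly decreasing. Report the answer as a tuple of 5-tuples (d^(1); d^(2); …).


Interval decomposition of M: I[1,1], I[1,4], I[1,5], I[2,2]^2, I[4,5].
HN type (ℓ=6): μ^(1)=36; μ^(2)=8; μ^(3)=-3/4; μ^(4)=-23/5; μ^(5)=-20; μ^(6)=-34

((0, 2, 0, 0, 0); (1, 0, 0, 0, 0); (1, 1, 1, 1, 0); (1, 1, 1, 1, 1); (0, 0, 0, 0, 1); (0, 0, 0, 1, 0))


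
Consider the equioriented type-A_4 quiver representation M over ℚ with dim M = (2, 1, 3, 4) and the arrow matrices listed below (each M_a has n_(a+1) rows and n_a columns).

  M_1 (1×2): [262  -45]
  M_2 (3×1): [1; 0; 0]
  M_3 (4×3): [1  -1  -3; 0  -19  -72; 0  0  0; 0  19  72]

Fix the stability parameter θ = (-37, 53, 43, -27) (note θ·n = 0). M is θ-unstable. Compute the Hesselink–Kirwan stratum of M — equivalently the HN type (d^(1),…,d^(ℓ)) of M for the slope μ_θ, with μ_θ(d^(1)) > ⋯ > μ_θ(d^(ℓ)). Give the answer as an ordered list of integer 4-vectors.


Via rank(M_{q-1}∘⋯∘M_p): M ≅ I[1,1], I[1,4], I[3,3], I[3,4], I[4,4]^2.
μ_θ-semistable layers: μ^(1)=43; μ^(2)=23; μ^(3)=8; μ^(4)=-27; μ^(5)=-37

((0, 0, 1, 0); (0, 1, 1, 1); (0, 0, 1, 1); (0, 0, 0, 2); (2, 0, 0, 0))


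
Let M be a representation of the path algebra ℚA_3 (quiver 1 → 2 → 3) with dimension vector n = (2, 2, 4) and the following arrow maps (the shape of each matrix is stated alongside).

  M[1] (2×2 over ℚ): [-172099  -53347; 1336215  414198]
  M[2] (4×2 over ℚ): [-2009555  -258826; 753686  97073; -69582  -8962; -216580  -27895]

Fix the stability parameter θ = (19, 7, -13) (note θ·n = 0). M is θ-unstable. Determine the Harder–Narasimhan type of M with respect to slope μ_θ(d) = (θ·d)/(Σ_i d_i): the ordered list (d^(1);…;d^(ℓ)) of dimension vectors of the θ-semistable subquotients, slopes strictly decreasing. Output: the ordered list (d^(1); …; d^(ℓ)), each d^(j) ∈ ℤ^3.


Via rank(M_{q-1}∘⋯∘M_p): M ≅ I[1,3]^2, I[3,3]^2.
μ_θ-semistable layers: μ^(1)=13/3; μ^(2)=-13

((2, 2, 2); (0, 0, 2))


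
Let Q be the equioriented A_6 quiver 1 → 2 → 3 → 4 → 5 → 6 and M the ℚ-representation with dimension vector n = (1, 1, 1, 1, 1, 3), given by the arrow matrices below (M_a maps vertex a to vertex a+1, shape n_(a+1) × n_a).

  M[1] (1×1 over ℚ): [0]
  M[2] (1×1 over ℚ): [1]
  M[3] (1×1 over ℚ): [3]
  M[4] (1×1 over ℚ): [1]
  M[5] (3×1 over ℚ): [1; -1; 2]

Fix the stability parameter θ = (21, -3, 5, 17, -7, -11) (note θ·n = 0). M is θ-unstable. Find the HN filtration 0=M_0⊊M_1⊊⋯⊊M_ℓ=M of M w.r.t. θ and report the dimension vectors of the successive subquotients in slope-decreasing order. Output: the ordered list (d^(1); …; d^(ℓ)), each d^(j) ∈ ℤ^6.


Interval decomposition of M: I[1,1], I[2,6], I[6,6]^2.
HN type (ℓ=4): μ^(1)=21; μ^(2)=1; μ^(3)=-3; μ^(4)=-11

((1, 0, 0, 0, 0, 0); (0, 0, 1, 1, 1, 1); (0, 1, 0, 0, 0, 0); (0, 0, 0, 0, 0, 2))


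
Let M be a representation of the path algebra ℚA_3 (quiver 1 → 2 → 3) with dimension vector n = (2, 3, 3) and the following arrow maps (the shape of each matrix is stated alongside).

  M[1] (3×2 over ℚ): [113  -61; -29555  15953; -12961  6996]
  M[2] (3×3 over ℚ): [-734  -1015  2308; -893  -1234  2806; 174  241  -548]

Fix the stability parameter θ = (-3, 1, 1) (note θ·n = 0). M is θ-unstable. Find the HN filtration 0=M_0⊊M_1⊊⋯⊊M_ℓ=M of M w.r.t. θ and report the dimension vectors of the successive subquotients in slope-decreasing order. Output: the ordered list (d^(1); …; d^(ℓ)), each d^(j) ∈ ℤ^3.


Interval decomposition of M: I[1,2], I[1,3], I[2,3], I[3,3].
HN type (ℓ=2): μ^(1)=1; μ^(2)=-3

((0, 3, 3); (2, 0, 0))


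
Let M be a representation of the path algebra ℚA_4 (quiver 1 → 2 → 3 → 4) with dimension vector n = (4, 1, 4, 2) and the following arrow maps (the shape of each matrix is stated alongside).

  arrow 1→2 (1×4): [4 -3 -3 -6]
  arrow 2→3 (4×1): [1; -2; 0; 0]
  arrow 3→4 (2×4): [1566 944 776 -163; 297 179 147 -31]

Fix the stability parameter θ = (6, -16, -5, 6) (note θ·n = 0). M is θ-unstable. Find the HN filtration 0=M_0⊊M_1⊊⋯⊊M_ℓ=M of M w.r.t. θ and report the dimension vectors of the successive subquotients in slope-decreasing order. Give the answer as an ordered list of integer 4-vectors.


Via rank(M_{q-1}∘⋯∘M_p): M ≅ I[1,1]^3, I[1,4], I[3,3]^2, I[3,4].
μ_θ-semistable layers: μ^(1)=6; μ^(2)=-5

((3, 0, 0, 2); (1, 1, 4, 0))


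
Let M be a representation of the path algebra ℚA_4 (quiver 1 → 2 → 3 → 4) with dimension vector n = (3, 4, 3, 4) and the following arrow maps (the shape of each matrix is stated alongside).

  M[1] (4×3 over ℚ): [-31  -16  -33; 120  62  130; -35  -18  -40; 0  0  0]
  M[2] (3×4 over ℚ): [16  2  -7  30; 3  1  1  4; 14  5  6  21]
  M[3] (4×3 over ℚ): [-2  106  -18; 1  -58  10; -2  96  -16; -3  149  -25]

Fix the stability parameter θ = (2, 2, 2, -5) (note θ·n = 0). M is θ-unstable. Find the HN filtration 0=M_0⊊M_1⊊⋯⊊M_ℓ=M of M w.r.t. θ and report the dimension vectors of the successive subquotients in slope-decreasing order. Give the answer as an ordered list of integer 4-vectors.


Via rank(M_{q-1}∘⋯∘M_p): M ≅ I[1,3], I[1,4]^2, I[2,2], I[4,4]^2.
μ_θ-semistable layers: μ^(1)=2; μ^(2)=1/4; μ^(3)=-5

((1, 2, 1, 0); (2, 2, 2, 2); (0, 0, 0, 2))


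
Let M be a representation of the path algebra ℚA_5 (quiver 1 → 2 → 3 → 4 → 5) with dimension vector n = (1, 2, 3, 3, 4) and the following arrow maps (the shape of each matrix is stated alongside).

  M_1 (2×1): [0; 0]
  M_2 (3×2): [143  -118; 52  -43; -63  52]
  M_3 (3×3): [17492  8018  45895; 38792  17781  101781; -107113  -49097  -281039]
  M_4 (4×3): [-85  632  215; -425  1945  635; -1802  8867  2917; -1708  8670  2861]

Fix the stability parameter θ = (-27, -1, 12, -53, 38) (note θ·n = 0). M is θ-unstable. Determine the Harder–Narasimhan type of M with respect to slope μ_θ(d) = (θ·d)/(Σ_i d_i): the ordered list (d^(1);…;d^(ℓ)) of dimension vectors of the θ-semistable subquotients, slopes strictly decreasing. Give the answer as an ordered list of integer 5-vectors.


Interval decomposition of M: I[1,1], I[2,5]^2, I[3,5], I[5,5].
HN type (ℓ=4): μ^(1)=38; μ^(2)=-14; μ^(3)=-41/2; μ^(4)=-27

((0, 0, 0, 0, 4); (0, 2, 2, 2, 0); (0, 0, 1, 1, 0); (1, 0, 0, 0, 0))


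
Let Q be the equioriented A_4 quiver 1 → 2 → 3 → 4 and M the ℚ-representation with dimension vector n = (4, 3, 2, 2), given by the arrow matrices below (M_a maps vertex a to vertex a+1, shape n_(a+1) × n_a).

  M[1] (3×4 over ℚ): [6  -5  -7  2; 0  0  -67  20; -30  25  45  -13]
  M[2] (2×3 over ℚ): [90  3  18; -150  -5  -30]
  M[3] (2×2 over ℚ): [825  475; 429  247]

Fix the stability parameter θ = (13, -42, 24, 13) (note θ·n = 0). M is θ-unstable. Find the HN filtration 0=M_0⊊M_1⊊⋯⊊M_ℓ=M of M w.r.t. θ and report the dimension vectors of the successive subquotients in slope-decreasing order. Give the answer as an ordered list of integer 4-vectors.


Via rank(M_{q-1}∘⋯∘M_p): M ≅ I[1,1], I[1,2]^2, I[1,4], I[3,3], I[4,4].
μ_θ-semistable layers: μ^(1)=24; μ^(2)=37/2; μ^(3)=13; μ^(4)=-29/2

((0, 0, 1, 0); (0, 0, 1, 1); (1, 0, 0, 1); (3, 3, 0, 0))


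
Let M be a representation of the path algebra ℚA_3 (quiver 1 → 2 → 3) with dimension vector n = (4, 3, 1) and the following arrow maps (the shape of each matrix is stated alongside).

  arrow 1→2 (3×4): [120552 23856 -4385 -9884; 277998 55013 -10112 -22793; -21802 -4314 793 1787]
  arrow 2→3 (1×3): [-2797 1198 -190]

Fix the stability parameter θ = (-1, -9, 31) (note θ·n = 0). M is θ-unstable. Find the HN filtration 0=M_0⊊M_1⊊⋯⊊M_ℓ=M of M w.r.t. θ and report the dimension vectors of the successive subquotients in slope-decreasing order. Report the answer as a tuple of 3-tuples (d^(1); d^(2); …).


Via rank(M_{q-1}∘⋯∘M_p): M ≅ I[1,1], I[1,2]^2, I[1,3].
μ_θ-semistable layers: μ^(1)=31; μ^(2)=-1; μ^(3)=-5

((0, 0, 1); (1, 0, 0); (3, 3, 0))


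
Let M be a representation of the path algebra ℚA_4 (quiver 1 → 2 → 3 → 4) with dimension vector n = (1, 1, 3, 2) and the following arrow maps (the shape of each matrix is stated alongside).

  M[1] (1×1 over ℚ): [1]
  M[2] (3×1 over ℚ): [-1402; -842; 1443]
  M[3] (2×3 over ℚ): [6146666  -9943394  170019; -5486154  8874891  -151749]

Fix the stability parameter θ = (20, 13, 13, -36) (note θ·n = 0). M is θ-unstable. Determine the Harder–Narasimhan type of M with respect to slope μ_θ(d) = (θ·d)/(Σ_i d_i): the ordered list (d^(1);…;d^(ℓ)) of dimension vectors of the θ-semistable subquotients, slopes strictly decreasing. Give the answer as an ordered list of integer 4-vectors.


Interval decomposition of M: I[1,4], I[3,3], I[3,4].
HN type (ℓ=3): μ^(1)=13; μ^(2)=5/2; μ^(3)=-23/2

((0, 0, 1, 0); (1, 1, 1, 1); (0, 0, 1, 1))


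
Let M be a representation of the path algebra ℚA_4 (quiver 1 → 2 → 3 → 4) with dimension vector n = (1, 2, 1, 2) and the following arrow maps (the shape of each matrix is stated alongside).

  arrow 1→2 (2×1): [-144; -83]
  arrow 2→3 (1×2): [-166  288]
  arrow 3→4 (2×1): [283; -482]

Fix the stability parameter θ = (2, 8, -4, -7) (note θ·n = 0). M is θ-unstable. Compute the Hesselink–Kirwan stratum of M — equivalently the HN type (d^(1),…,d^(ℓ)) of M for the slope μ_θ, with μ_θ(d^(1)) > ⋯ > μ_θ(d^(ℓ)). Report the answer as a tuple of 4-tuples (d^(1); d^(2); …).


Via rank(M_{q-1}∘⋯∘M_p): M ≅ I[1,2], I[2,4], I[4,4].
μ_θ-semistable layers: μ^(1)=8; μ^(2)=2; μ^(3)=-1; μ^(4)=-7

((0, 1, 0, 0); (1, 0, 0, 0); (0, 1, 1, 1); (0, 0, 0, 1))
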